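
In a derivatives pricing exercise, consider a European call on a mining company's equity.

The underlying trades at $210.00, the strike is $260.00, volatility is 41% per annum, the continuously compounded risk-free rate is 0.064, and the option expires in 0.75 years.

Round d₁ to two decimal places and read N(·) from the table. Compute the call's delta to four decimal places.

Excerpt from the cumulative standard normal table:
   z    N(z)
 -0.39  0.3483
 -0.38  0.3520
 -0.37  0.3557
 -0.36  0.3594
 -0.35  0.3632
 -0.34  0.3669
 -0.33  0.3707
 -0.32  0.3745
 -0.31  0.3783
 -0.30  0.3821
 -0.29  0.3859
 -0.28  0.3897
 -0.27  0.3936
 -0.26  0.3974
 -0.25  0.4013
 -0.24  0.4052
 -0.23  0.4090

σ√T = 0.41 × 0.8660 = 0.3551
ln(S/K) + (r + σ²/2)T = ln(210/260) + (0.064 + 0.41²/2)·0.75 = -0.2136 + 0.1110 = -0.1025
d₁ = -0.1025 / 0.3551 = -0.2888 → -0.29
N(d₁) = N(-0.29) = 0.3859
Δ_call = N(d₁) = 0.3859

0.3859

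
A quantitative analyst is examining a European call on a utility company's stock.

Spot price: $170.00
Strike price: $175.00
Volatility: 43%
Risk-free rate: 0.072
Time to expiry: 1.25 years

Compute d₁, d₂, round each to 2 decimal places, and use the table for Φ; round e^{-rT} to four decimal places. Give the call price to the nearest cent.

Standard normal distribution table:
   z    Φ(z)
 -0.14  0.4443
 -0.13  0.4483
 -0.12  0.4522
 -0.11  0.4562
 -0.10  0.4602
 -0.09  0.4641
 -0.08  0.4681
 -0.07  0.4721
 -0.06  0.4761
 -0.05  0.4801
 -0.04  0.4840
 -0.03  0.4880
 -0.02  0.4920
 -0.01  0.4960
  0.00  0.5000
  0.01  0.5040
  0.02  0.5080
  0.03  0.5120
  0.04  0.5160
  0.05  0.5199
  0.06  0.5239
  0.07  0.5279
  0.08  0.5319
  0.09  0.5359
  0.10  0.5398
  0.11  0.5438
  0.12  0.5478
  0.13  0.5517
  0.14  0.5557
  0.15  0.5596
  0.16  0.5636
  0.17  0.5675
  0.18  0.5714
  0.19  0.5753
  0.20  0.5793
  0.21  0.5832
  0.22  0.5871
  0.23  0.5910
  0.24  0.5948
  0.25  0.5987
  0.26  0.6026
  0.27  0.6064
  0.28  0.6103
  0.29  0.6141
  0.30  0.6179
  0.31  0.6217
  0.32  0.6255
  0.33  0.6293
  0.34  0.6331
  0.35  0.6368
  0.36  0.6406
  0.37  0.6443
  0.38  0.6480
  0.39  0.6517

σ√T = 0.43·√1.25 = 0.4808
d₁ = [ln(170/175) + (0.072 + 0.43²/2)·1.25] / 0.4808 = [-0.0290 + 0.2056] / 0.4808 = 0.3673 ≈ 0.37
d₂ = d₁ − σ√T = 0.3673 − 0.4808 = -0.1135 ≈ -0.11
e^(−rT) = e^(−0.072·1.25) = 0.9139
C = 170·N(0.37) − 175·0.9139·N(-0.11) = 170·0.6443 − 175·0.9139·0.4562 = 109.5310 − 72.9612 = 36.5698

$36.57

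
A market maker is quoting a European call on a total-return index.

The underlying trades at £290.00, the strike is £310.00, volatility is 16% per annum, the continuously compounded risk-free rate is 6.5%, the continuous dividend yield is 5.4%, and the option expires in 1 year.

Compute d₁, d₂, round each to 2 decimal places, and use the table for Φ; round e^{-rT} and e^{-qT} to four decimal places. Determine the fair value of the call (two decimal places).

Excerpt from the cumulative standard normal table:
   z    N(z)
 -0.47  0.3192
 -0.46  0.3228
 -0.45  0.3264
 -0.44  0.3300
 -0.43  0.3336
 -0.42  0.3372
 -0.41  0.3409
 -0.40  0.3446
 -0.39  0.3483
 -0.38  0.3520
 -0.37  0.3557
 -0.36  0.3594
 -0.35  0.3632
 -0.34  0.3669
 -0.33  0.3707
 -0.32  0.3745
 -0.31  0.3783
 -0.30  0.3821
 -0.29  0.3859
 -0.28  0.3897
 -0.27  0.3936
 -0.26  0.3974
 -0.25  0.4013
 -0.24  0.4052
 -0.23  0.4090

σ√T = 0.16 × 1.0000 = 0.1600
d₁ = [ln(290/310) + (0.065 − 0.054 + 0.16²/2)·1] / 0.1600 = [-0.0667 + 0.0238] / 0.1600 = -0.2681 ⇒ -0.27
d₂ = d₁ − σ√T = -0.2681 − 0.1600 = -0.4281 ⇒ -0.43
exp(−qT) = exp(−0.054·1) = 0.9474;  exp(−rT) = exp(−0.065·1) = 0.9371
N(d₁) = N(-0.27) = 0.3936;  N(d₂) = N(-0.43) = 0.3336
C = 290·0.9474·0.3936 − 310·0.9371·0.3336 = 108.1400 − 96.9111 = 11.2289

£11.23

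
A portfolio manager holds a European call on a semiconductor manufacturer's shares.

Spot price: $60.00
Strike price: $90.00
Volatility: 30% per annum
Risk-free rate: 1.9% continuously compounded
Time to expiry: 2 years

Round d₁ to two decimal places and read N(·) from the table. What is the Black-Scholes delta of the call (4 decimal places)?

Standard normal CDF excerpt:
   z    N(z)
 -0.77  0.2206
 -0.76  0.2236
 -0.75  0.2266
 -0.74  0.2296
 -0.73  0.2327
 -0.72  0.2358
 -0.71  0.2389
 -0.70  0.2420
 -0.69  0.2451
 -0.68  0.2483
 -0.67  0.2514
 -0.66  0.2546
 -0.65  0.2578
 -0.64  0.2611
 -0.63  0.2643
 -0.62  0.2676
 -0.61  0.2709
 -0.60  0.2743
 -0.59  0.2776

T = 2;  σ√T = 0.4243
d₁ = [ln(60/90) + (0.019 + ½·0.3²)·2] / (σ√T) = (-0.4055 + 0.1280) / 0.4243 = -0.6540 → -0.65
N(d₁) = N(-0.65) = 0.2578
Δ_call = N(d₁) = 0.2578

0.2578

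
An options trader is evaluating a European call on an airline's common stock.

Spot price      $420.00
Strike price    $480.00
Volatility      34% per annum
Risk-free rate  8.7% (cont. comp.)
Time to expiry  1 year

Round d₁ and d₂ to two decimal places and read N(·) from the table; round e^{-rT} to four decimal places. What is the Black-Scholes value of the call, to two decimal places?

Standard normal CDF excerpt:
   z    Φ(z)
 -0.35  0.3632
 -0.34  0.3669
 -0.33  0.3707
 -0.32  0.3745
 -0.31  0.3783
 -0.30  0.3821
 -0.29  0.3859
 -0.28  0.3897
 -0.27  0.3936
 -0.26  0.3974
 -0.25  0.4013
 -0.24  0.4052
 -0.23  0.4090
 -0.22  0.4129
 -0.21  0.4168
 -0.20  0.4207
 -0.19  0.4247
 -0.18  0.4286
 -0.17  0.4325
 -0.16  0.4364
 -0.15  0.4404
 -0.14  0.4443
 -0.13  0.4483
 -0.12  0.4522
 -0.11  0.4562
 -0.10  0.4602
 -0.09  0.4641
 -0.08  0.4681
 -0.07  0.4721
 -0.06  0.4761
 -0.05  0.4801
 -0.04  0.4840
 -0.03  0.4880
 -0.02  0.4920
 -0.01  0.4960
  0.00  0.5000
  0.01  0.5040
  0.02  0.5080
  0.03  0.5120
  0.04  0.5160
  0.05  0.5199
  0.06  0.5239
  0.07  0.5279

σ√T = 0.34 × 1.0000 = 0.3400
d₁ = [ln(420/480) + (0.087 + ½·0.34²)·1] / (σ√T) = (-0.1335 + 0.1448) / 0.3400 = 0.0331 ⇒ 0.03
d₂ = 0.0331 − 0.3400 = -0.3069 ⇒ -0.31
e^(−rT) = e^(−0.087·1) = 0.9167
N(d₁) = N(0.03) = 0.5120;  N(d₂) = N(-0.31) = 0.3783
C = 420·0.5120 − 480·0.9167·0.3783 = 215.0400 − 166.4581 = 48.5819

$48.58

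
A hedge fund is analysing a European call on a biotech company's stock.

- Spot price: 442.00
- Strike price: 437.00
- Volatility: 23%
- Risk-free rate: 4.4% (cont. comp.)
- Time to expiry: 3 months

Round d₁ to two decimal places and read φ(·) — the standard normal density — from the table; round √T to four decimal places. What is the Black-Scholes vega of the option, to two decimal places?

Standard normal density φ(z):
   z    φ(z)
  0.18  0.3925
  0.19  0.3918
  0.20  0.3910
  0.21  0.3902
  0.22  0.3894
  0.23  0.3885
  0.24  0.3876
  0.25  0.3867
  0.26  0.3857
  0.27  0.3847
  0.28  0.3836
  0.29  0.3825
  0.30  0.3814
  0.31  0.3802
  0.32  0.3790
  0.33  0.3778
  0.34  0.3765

σ√T = 0.23 × 0.5000 = 0.1150
ln(S/K) + (r + σ²/2)T = ln(442/437) + (0.044 + 0.23²/2)·0.25 = 0.0114 + 0.0176 = 0.0290
d₁ = 0.0290 / 0.1150 = 0.2521 → 0.25
√T = √0.25 = 0.5000
φ(d₁) = φ(0.25) = 0.3867
vega = S·φ(d₁)·√T = 442·0.3867·0.5000 = 85.4607

85.46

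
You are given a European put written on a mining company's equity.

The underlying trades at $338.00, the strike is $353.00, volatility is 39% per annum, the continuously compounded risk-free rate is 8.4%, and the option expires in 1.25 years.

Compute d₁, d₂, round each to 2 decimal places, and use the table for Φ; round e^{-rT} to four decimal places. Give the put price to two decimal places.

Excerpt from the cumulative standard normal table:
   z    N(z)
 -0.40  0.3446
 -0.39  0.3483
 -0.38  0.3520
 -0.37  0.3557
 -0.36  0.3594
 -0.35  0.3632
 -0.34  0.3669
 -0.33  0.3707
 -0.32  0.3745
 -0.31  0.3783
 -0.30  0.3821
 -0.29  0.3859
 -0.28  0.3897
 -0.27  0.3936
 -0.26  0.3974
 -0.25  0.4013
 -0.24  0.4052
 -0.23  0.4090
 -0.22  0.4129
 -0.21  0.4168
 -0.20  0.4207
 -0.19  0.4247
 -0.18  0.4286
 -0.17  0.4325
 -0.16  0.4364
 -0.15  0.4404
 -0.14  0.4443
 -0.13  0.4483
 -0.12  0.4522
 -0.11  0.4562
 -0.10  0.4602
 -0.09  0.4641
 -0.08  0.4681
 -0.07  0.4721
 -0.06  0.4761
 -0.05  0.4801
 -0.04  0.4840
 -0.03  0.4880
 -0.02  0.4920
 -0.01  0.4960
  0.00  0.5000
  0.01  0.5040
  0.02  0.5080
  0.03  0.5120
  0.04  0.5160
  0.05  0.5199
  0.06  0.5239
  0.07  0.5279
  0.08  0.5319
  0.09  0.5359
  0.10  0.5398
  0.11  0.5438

σ√T = 0.39 × 1.1180 = 0.4360
d₁ = [ln(338/353) + (0.084 + 0.39²/2)·1.25] / 0.4360 = [-0.0434 + 0.2001] / 0.4360 = 0.3592 ⇒ 0.36
d₂ = d₁ − σ√T = 0.3592 − 0.4360 = -0.0768 ⇒ -0.08
exp(−rT) = exp(−0.084·1.25) = 0.9003
N(−d₂) = N(0.08) = 0.5319;  N(−d₁) = N(-0.36) = 0.3594
P = 353·0.9003·0.5319 − 338·0.3594 = 169.0410 − 121.4772 = 47.5638

$47.56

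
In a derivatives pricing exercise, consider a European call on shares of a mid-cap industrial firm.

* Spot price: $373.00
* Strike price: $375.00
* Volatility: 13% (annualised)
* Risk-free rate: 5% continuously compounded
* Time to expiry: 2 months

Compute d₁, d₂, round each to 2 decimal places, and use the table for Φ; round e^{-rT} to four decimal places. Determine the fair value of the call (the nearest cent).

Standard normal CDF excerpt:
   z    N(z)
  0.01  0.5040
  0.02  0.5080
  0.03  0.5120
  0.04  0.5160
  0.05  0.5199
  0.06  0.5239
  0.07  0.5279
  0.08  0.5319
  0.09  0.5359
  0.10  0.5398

σ√T = 0.13·√0.1667 = 0.0531
d₁ = [ln(373/375) + (0.05 + ½·0.13²)·0.1667] / (σ√T) = (-0.0053 + 0.0097) / 0.0531 = 0.0828 → 0.08
d₂ = 0.0828 − 0.0531 = 0.0297 → 0.03
exp(−rT) = exp(−0.05·0.1667) = 0.9917
N(d₁) = N(0.08) = 0.5319;  N(d₂) = N(0.03) = 0.5120
C = 373·0.5319 − 375·0.9917·0.5120 = 198.3987 − 190.4064 = 7.9923

$7.99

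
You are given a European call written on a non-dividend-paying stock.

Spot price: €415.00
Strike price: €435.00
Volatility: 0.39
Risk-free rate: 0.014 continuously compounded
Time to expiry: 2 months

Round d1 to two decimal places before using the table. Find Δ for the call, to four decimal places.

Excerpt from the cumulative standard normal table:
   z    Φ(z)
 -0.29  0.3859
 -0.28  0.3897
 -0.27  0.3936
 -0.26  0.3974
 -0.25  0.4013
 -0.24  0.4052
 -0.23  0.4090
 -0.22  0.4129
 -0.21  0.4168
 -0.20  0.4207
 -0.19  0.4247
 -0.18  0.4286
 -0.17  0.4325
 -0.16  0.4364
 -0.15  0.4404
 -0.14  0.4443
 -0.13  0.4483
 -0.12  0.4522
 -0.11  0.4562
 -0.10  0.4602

σ√T = 0.39·√0.1667 = 0.1592
d₁ = [ln(415/435) + (0.014 + 0.39²/2)·0.1667] / 0.1592 = [-0.0471 + 0.0150] / 0.1592 = -0.2014 which rounds to -0.20
N(d₁) = N(-0.20) = 0.4207
Δ_call = N(d₁) = 0.4207

0.4207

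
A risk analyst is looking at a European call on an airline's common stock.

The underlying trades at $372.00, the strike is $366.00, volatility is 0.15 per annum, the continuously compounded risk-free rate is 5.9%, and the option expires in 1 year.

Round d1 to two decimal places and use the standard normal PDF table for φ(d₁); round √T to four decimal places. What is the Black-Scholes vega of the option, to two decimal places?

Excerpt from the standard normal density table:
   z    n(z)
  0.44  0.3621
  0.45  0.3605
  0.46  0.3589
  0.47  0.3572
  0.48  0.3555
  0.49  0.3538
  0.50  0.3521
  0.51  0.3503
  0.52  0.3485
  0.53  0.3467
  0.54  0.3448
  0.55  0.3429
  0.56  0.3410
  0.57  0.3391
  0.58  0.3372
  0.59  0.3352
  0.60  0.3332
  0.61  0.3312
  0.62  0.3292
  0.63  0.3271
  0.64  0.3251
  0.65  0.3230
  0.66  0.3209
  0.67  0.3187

125.44

σ√T = 0.15·√1 = 0.1500
d₁ = [ln(372/366) + (0.059 + 0.15²/2)·1] / 0.1500 = [0.0163 + 0.0702] / 0.1500 = 0.5767 ≈ 0.58
√T = √1 = 1.0000
φ(d₁) = φ(0.58) = 0.3372
vega = S·φ(d₁)·√T = 372·0.3372·1.0000 = 125.4384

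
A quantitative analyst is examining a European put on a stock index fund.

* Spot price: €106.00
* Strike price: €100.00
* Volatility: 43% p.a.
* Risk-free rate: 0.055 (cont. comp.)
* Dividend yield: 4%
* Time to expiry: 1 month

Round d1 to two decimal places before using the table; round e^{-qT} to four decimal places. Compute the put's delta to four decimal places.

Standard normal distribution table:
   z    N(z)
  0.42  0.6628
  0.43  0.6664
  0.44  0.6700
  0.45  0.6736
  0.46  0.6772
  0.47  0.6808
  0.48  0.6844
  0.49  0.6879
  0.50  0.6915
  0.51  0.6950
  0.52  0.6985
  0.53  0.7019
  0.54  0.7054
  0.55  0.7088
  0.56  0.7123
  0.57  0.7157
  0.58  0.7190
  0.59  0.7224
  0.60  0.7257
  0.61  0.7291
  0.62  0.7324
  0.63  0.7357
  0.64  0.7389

-0.2936

σ√T = 0.43·√0.08333 = 0.1241
ln(S/K) + (r − q + σ²/2)T = ln(106/100) + (0.055 − 0.04 + 0.43²/2)·0.08333 = 0.0583 + 0.0090 = 0.0672
d₁ = 0.0672 / 0.1241 = 0.5416 → 0.54
N(d₁) = N(0.54) = 0.7054
Δ_put = exp(−qT)·(N(d₁) − 1) = 0.9967·(0.7054 − 1) = -0.2936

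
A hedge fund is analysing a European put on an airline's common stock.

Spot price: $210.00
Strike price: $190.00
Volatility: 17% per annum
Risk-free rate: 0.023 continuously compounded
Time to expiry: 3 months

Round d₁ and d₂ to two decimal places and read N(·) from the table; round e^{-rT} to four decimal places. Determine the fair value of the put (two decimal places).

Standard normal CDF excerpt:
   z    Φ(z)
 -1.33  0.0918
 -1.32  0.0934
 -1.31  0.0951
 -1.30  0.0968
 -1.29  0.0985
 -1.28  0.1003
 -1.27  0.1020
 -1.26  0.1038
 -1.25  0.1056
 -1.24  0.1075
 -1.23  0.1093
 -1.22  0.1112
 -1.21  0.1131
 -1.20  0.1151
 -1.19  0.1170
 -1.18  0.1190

$1.06

σ√T = 0.17 × 0.5000 = 0.0850
d₁ = [ln(210/190) + (0.023 + ½·0.17²)·0.25] / (σ√T) = (0.1001 + 0.0094) / 0.0850 = 1.2876 → 1.29
d₂ = 1.2876 − 0.0850 = 1.2026 → 1.20
e^(−rT) = e^(−0.023·0.25) = 0.9943
N(−d₂) = N(-1.20) = 0.1151;  N(−d₁) = N(-1.29) = 0.0985
P = 190·0.9943·0.1151 − 210·0.0985 = 21.7443 − 20.6850 = 1.0593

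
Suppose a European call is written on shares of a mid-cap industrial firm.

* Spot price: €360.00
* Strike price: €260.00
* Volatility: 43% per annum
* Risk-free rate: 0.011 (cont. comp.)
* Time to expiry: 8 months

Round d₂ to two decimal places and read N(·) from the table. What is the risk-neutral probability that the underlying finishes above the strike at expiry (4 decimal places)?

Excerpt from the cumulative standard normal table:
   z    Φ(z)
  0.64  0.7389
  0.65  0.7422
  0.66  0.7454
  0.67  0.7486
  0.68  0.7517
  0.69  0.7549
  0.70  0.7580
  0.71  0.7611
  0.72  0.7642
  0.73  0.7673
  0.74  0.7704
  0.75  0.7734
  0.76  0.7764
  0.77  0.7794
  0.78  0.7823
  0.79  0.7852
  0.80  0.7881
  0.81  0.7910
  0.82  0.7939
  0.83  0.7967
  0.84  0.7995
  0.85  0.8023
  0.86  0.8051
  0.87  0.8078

0.7794

σ√T = 0.43 × 0.8165 = 0.3511
d₁ = [ln(360/260) + (0.011 + 0.43²/2)·0.6667] / 0.3511 = [0.3254 + 0.0690] / 0.3511 = 1.1233 → 1.12
d₂ = d₁ − σ√T = 1.1233 − 0.3511 = 0.7722 → 0.77
Risk-neutral Pr[S_T > K] = N(d₂) = N(0.77) = 0.7794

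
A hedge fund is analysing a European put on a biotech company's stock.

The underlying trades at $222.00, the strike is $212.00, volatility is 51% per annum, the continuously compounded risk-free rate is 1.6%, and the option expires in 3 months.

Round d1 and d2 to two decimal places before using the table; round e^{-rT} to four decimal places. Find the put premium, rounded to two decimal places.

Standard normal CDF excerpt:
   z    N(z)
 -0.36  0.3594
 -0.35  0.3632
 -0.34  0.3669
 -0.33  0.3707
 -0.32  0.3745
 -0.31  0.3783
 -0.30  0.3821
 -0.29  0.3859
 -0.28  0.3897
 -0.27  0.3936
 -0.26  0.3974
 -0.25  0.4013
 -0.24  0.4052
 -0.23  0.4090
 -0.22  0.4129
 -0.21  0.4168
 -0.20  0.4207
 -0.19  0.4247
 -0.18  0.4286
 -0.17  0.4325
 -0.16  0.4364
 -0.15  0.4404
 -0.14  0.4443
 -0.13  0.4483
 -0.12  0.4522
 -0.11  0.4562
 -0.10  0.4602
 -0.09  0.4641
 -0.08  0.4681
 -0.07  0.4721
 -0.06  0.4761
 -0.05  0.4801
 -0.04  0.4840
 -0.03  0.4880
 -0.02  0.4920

$16.55

T = 0.25;  σ√T = 0.2550
d₁ = [ln(222/212) + (0.016 + ½·0.51²)·0.25] / (σ√T) = (0.0461 + 0.0365) / 0.2550 = 0.3239 ⇒ 0.32
d₂ = 0.3239 − 0.2550 = 0.0689 ⇒ 0.07
e^(−rT) = e^(−0.016·0.25) = 0.9960
P = 212·0.9960·N(-0.07) − 222·N(-0.32) = 212·0.9960·0.4721 − 222·0.3745 = 99.6849 − 83.1390 = 16.5459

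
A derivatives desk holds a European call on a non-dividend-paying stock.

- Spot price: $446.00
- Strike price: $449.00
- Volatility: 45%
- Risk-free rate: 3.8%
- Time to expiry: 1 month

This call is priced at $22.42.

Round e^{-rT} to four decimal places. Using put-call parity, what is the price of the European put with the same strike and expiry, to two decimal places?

e^(−rT) = e^(−0.038·0.08333) = 0.9968
Put-call parity: C − P = S − K·e^(−rT) = 446 − 449·0.9968 = 446 − 447.5632 = -1.5632
P = C − (C − P) = 22.42 − (-1.5632) = 23.9832

$23.98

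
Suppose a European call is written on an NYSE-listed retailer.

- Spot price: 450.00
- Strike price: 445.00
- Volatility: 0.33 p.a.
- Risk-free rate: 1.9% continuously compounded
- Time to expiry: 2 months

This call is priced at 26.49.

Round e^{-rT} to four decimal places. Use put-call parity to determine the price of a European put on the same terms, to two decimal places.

20.07

exp(−rT) = exp(−0.019·0.1667) = 0.9968
Put-call parity: C − P = S − K·e^(−rT) = 450 − 445·0.9968 = 450 − 443.5760 = 6.4240
P = C − (C − P) = 26.49 − (6.4240) = 20.0660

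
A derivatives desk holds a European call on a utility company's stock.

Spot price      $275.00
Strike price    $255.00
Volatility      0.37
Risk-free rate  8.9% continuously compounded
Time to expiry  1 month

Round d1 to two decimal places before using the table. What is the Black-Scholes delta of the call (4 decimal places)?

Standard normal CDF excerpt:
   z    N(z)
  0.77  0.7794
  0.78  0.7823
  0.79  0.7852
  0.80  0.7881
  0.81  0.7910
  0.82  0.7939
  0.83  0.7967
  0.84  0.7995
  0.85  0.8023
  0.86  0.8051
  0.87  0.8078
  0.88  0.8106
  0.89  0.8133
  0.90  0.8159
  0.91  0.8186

σ√T = 0.37·√0.08333 = 0.1068
ln(S/K) + (r + σ²/2)T = ln(275/255) + (0.089 + 0.37²/2)·0.08333 = 0.0755 + 0.0131 = 0.0886
d₁ = 0.0886 / 0.1068 = 0.8298 which rounds to 0.83
N(d₁) = N(0.83) = 0.7967
Δ_call = N(d₁) = 0.7967

0.7967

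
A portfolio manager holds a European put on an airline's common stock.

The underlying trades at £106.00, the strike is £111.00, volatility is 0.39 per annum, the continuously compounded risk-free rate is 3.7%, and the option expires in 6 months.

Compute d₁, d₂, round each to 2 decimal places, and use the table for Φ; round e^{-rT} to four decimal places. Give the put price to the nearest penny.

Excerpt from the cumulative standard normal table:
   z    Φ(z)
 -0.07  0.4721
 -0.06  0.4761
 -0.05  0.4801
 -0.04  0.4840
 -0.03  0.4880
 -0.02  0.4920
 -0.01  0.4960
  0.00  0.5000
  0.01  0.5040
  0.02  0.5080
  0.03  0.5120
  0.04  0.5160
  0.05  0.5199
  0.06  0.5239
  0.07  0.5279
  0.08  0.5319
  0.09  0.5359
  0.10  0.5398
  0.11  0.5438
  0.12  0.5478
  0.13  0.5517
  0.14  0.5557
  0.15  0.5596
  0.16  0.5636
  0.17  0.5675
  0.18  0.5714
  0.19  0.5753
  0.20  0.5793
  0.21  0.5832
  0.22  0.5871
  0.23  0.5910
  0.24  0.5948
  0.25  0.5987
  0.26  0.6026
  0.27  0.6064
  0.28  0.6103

σ√T = 0.39 × 0.7071 = 0.2758
ln(S/K) + (r + σ²/2)T = ln(106/111) + (0.037 + 0.39²/2)·0.5 = -0.0461 + 0.0565 = 0.0104
d₁ = 0.0104 / 0.2758 = 0.0378 ⇒ 0.04
d₂ = d₁ − σ√T = 0.0378 − 0.2758 = -0.2379 ⇒ -0.24
exp(−rT) = exp(−0.037·0.5) = 0.9817
P = 111·0.9817·N(0.24) − 106·N(-0.04) = 111·0.9817·0.5948 − 106·0.4840 = 64.8146 − 51.3040 = 13.5106

£13.51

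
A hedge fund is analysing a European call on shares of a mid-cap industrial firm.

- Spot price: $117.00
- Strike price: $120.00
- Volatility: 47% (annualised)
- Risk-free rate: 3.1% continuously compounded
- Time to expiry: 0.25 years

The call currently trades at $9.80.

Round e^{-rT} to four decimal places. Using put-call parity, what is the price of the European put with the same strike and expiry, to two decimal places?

exp(−rT) = exp(−0.031·0.25) = 0.9923
Put-call parity: C − P = S − K·e^(−rT) = 117 − 120·0.9923 = 117 − 119.0760 = -2.0760
P = C − (C − P) = 9.80 − (-2.0760) = 11.8760

$11.88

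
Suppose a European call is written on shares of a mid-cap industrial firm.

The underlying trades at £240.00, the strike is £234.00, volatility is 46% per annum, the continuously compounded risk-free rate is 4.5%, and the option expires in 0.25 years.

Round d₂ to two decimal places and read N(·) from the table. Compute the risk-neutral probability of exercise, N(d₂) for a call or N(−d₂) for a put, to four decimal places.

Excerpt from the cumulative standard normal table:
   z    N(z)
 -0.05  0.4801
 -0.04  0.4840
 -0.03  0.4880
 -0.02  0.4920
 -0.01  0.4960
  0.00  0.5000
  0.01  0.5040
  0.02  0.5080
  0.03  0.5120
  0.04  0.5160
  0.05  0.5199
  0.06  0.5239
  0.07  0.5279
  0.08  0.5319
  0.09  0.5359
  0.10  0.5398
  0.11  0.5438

0.5160

T = 0.25;  σ√T = 0.2300
d₁ = [ln(240/234) + (0.045 + ½·0.46²)·0.25] / (σ√T) = (0.0253 + 0.0377) / 0.2300 = 0.2740 which rounds to 0.27
d₂ = 0.2740 − 0.2300 = 0.0440 which rounds to 0.04
Pr(exercise) under Q = N(d₂) = 0.5160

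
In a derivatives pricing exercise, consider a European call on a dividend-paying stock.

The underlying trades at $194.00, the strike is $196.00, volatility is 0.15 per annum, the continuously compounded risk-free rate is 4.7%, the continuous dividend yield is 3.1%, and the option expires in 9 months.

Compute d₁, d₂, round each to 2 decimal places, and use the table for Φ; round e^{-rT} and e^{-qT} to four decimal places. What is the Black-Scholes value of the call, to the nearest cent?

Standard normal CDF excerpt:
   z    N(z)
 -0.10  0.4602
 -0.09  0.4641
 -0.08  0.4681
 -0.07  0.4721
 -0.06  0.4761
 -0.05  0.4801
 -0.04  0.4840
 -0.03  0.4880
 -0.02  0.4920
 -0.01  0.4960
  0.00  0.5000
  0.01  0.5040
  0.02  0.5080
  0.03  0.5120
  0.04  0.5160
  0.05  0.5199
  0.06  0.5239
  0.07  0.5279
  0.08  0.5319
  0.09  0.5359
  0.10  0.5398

T = 0.75;  σ√T = 0.1299
d₁ = [ln(194/196) + (0.047 − 0.031 + 0.15²/2)·0.75] / 0.1299 = [-0.0103 + 0.0204] / 0.1299 = 0.0784 which rounds to 0.08
d₂ = d₁ − σ√T = 0.0784 − 0.1299 = -0.0515 which rounds to -0.05
e^(−qT) = e^(−0.031·0.75) = 0.9770;  e^(−rT) = e^(−0.047·0.75) = 0.9654
C = 194·0.9770·N(0.08) − 196·0.9654·N(-0.05) = 194·0.9770·0.5319 − 196·0.9654·0.4801 = 100.8153 − 90.8438 = 9.9715

$9.97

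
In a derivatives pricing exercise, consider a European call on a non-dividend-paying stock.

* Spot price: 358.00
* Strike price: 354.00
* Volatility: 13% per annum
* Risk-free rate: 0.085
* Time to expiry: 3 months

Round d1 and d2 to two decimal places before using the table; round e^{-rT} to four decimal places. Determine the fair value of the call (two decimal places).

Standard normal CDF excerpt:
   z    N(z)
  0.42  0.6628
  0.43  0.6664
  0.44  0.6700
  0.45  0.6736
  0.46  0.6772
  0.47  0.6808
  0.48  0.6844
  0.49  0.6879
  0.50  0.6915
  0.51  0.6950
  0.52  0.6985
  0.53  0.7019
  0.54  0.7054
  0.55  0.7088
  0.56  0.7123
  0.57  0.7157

15.34

σ√T = 0.13·√0.25 = 0.0650
d₁ = [ln(358/354) + (0.085 + ½·0.13²)·0.25] / (σ√T) = (0.0112 + 0.0234) / 0.0650 = 0.5323 → 0.53
d₂ = 0.5323 − 0.0650 = 0.4673 → 0.47
e^(−rT) = e^(−0.085·0.25) = 0.9790
C = 358·N(0.53) − 354·0.9790·N(0.47) = 358·0.7019 − 354·0.9790·0.6808 = 251.2802 − 235.9421 = 15.3381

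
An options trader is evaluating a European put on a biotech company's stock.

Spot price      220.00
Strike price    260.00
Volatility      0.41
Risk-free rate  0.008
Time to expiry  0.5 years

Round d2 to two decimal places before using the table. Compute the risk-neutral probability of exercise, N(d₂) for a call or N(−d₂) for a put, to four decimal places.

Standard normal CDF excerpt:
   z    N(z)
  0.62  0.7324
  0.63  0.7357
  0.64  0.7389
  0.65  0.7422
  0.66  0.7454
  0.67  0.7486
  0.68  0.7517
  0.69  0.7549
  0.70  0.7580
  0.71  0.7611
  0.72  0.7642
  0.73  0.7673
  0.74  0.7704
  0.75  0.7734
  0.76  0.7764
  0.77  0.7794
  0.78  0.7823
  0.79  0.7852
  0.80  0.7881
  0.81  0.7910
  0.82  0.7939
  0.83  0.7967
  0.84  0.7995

σ√T = 0.41 × 0.7071 = 0.2899
ln(S/K) + (r + σ²/2)T = ln(220/260) + (0.008 + 0.41²/2)·0.5 = -0.1671 + 0.0460 = -0.1210
d₁ = -0.1210 / 0.2899 = -0.4175 ⇒ -0.42
d₂ = d₁ − σ√T = -0.4175 − 0.2899 = -0.7074 ⇒ -0.71
Pr(exercise) under Q = N(−d₂) = N(0.71) = 0.7611

0.7611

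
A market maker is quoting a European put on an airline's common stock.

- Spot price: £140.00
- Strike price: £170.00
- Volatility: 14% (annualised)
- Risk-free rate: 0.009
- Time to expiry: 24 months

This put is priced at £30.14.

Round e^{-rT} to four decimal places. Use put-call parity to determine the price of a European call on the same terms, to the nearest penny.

exp(−rT) = exp(−0.009·2) = 0.9822
Put-call parity: C − P = S − K·e^(−rT) = 140 − 170·0.9822 = 140 − 166.9740 = -26.9740
C = P + (C − P) = 30.14 + (-26.9740) = 3.1660

£3.17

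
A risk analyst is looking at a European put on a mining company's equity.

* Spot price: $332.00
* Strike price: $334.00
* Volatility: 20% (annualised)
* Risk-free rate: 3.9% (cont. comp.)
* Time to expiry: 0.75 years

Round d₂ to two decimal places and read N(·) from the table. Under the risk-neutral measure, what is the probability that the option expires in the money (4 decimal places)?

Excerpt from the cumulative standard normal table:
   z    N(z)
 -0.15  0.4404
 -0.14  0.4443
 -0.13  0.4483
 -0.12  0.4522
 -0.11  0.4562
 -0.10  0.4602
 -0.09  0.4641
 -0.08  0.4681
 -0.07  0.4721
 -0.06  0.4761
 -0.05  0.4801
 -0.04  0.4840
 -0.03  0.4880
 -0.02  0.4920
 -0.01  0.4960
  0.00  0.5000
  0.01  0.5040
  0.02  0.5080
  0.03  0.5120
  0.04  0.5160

0.4801

T = 0.75;  σ√T = 0.1732
d₁ = [ln(332/334) + (0.039 + 0.2²/2)·0.75] / 0.1732 = [-0.0060 + 0.0443] / 0.1732 = 0.2208 ≈ 0.22
d₂ = d₁ − σ√T = 0.2208 − 0.1732 = 0.0476 ≈ 0.05
Risk-neutral Pr[S_T < K] = N(−d₂) = N(-0.05) = 0.4801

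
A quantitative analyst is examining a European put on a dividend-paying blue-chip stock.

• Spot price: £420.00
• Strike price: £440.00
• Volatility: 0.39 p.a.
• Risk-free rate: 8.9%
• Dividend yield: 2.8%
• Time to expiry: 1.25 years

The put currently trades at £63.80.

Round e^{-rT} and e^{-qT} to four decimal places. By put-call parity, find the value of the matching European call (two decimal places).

exp(−qT) = exp(−0.028·1.25) = 0.9656;  exp(−rT) = exp(−0.089·1.25) = 0.8947
Put-call parity: C − P = S·e^(−qT) − K·e^(−rT) = 420·0.9656 − 440·0.8947 = 405.5520 − 393.6680 = 11.8840
C = P + (C − P) = 63.80 + (11.8840) = 75.6840

£75.68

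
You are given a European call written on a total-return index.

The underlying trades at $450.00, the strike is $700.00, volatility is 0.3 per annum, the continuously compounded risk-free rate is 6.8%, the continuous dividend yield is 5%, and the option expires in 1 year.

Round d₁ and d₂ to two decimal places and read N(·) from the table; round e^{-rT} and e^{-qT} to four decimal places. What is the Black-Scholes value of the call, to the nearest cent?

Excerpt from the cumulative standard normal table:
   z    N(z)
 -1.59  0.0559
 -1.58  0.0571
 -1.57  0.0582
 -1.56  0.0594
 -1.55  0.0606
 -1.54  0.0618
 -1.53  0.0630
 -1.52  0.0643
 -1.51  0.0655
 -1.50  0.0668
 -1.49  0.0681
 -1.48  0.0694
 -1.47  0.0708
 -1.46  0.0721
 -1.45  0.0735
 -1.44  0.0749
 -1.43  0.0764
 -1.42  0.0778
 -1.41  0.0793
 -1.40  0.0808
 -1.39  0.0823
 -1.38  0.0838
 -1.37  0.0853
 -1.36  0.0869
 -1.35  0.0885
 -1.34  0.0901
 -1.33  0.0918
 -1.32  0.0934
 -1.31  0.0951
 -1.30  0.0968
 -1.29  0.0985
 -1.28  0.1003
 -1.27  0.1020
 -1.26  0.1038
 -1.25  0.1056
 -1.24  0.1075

$5.58

σ√T = 0.3 × 1.0000 = 0.3000
d₁ = [ln(450/700) + (0.068 − 0.05 + 0.3²/2)·1] / 0.3000 = [-0.4418 + 0.0630] / 0.3000 = -1.2628 ≈ -1.26
d₂ = d₁ − σ√T = -1.2628 − 0.3000 = -1.5628 ≈ -1.56
e^(−qT) = e^(−0.05·1) = 0.9512;  e^(−rT) = e^(−0.068·1) = 0.9343
N(d₁) = N(-1.26) = 0.1038;  N(d₂) = N(-1.56) = 0.0594
C = 450·0.9512·0.1038 − 700·0.9343·0.0594 = 44.4306 − 38.8482 = 5.5824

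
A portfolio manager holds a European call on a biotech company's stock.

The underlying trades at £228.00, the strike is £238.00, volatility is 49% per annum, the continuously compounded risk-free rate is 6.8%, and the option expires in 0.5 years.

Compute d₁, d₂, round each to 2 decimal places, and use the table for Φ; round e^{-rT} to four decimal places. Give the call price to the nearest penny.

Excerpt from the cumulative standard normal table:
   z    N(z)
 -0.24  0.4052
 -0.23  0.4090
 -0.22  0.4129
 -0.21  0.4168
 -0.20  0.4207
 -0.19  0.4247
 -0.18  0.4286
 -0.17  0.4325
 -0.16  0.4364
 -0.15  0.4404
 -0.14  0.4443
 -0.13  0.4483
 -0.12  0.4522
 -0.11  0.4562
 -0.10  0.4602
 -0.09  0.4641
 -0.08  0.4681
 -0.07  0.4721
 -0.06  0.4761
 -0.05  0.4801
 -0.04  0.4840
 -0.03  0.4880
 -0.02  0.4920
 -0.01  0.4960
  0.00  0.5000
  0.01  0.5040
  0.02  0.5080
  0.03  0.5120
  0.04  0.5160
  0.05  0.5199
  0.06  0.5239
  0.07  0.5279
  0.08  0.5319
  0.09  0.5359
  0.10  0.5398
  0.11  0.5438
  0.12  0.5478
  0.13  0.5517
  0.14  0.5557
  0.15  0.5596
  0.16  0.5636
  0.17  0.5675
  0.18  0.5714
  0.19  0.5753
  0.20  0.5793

T = 0.5;  σ√T = 0.3465
d₁ = [ln(228/238) + (0.068 + 0.49²/2)·0.5] / 0.3465 = [-0.0429 + 0.0940] / 0.3465 = 0.1475 which rounds to 0.15
d₂ = d₁ − σ√T = 0.1475 − 0.3465 = -0.1990 which rounds to -0.20
e^(−rT) = e^(−0.068·0.5) = 0.9666
N(d₁) = N(0.15) = 0.5596;  N(d₂) = N(-0.20) = 0.4207
C = 228·0.5596 − 238·0.9666·0.4207 = 127.5888 − 96.7824 = 30.8064

£30.81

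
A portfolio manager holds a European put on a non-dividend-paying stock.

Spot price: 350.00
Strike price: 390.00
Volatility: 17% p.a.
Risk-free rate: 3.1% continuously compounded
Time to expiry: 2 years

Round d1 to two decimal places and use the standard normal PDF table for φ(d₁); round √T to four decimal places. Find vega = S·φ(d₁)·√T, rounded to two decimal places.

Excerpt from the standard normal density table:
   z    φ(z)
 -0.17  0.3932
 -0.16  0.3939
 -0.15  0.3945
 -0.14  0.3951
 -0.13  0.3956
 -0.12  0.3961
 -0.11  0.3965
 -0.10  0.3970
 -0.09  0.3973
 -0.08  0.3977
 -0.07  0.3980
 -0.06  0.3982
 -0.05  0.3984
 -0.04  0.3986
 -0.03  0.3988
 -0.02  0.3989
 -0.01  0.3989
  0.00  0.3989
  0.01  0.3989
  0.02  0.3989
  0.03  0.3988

197.00

σ√T = 0.17·√2 = 0.2404
d₁ = [ln(350/390) + (0.031 + 0.17²/2)·2] / 0.2404 = [-0.1082 + 0.0909] / 0.2404 = -0.0720 ≈ -0.07
√T = √2 = 1.4142
φ(d₁) = φ(-0.07) = 0.3980
vega = S·φ(d₁)·√T = 350·0.3980·1.4142 = 196.9981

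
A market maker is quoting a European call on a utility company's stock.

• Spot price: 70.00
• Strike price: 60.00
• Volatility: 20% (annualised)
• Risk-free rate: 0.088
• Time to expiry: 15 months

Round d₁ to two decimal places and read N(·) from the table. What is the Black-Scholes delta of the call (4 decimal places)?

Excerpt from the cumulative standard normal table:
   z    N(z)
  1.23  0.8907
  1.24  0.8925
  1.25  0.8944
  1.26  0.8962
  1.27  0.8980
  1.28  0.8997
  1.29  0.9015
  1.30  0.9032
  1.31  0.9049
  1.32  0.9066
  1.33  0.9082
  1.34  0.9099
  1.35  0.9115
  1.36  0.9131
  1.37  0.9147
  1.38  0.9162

0.9015

T = 1.25;  σ√T = 0.2236
ln(S/K) + (r + σ²/2)T = ln(70/60) + (0.088 + 0.2²/2)·1.25 = 0.1542 + 0.1350 = 0.2892
d₁ = 0.2892 / 0.2236 = 1.2931 ⇒ 1.29
N(d₁) = N(1.29) = 0.9015
Δ_call = N(d₁) = 0.9015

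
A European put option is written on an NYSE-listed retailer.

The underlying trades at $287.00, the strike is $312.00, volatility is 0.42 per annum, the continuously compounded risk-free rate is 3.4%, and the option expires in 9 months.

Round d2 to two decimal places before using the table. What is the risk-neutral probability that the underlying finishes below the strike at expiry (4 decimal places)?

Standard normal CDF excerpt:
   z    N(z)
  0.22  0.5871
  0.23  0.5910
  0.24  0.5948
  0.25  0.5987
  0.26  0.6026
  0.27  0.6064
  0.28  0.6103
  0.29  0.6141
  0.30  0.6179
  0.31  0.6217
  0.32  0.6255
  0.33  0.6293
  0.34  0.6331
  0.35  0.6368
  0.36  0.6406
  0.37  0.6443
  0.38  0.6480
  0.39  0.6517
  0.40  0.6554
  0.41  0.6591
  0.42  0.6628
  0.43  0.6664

0.6331

σ√T = 0.42·√0.75 = 0.3637
d₁ = [ln(287/312) + (0.034 + 0.42²/2)·0.75] / 0.3637 = [-0.0835 + 0.0916] / 0.3637 = 0.0223 which rounds to 0.02
d₂ = d₁ − σ√T = 0.0223 − 0.3637 = -0.3414 which rounds to -0.34
Risk-neutral Pr[S_T < K] = N(−d₂) = N(0.34) = 0.6331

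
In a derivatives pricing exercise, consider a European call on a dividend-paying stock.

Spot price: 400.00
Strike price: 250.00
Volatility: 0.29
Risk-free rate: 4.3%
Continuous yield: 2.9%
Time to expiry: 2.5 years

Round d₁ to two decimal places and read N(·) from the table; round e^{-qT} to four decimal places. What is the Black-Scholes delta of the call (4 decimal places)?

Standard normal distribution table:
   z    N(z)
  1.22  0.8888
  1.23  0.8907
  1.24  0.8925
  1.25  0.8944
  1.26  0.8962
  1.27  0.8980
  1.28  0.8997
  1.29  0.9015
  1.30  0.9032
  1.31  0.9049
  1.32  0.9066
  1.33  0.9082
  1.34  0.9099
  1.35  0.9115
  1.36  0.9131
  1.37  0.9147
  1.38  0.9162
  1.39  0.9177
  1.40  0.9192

T = 2.5;  σ√T = 0.4585
ln(S/K) + (r − q + σ²/2)T = ln(400/250) + (0.043 − 0.029 + 0.29²/2)·2.5 = 0.4700 + 0.1401 = 0.6101
d₁ = 0.6101 / 0.4585 = 1.3306 ⇒ 1.33
N(d₁) = N(1.33) = 0.9082
Δ_call = exp(−qT)·N(d₁) = 0.9301·0.9082 = 0.8447

0.8447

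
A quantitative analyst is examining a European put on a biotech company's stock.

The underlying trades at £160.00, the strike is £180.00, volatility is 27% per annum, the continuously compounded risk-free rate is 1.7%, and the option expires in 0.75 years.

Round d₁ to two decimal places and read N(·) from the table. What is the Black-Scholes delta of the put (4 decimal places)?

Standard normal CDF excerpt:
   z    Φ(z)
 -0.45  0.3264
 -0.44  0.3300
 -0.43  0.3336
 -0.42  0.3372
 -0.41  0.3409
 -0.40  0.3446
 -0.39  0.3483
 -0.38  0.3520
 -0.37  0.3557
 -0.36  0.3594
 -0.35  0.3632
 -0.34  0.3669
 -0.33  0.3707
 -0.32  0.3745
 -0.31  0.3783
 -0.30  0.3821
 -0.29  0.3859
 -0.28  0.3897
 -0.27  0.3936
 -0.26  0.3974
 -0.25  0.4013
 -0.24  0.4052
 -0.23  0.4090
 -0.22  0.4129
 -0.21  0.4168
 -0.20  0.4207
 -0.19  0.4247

-0.6293

T = 0.75;  σ√T = 0.2338
ln(S/K) + (r + σ²/2)T = ln(160/180) + (0.017 + 0.27²/2)·0.75 = -0.1178 + 0.0401 = -0.0777
d₁ = -0.0777 / 0.2338 = -0.3323 ≈ -0.33
N(d₁) = N(-0.33) = 0.3707
Δ_put = N(d₁) − 1 = 0.3707 − 1 = -0.6293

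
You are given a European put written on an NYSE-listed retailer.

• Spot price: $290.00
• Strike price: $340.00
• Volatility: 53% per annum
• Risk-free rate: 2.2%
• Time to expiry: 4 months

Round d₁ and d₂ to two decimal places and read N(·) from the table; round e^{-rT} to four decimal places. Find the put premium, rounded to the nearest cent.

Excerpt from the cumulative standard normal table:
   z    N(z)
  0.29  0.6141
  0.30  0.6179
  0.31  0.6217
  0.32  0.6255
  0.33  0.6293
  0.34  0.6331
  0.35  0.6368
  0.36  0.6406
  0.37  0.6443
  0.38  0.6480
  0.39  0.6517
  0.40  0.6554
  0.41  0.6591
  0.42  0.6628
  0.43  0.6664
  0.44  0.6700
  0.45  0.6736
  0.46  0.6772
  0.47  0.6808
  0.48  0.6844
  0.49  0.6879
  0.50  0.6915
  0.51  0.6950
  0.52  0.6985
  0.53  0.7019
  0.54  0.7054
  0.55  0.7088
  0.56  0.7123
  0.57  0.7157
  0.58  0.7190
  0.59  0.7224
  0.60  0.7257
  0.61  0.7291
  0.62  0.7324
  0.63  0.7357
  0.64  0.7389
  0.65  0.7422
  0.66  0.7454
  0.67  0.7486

σ√T = 0.53·√0.3333 = 0.3060
d₁ = [ln(290/340) + (0.022 + ½·0.53²)·0.3333] / (σ√T) = (-0.1591 + 0.0542) / 0.3060 = -0.3429 ≈ -0.34
d₂ = -0.3429 − 0.3060 = -0.6489 ≈ -0.65
e^(−rT) = e^(−0.022·0.3333) = 0.9927
N(−d₂) = N(0.65) = 0.7422;  N(−d₁) = N(0.34) = 0.6331
P = 340·0.9927·0.7422 − 290·0.6331 = 250.5059 − 183.5990 = 66.9069

$66.91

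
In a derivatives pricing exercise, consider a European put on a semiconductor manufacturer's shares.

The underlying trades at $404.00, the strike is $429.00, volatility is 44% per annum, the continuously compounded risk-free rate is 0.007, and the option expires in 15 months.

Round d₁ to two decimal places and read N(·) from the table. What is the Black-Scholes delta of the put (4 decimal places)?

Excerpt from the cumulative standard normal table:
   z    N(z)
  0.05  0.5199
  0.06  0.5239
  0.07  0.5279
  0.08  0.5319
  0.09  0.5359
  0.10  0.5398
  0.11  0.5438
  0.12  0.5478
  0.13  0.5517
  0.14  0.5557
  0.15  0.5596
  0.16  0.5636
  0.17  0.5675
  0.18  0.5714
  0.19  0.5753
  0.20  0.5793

-0.4443

T = 1.25;  σ√T = 0.4919
d₁ = [ln(404/429) + (0.007 + 0.44²/2)·1.25] / 0.4919 = [-0.0600 + 0.1298] / 0.4919 = 0.1417 which rounds to 0.14
N(d₁) = N(0.14) = 0.5557
Δ_put = N(d₁) − 1 = 0.5557 − 1 = -0.4443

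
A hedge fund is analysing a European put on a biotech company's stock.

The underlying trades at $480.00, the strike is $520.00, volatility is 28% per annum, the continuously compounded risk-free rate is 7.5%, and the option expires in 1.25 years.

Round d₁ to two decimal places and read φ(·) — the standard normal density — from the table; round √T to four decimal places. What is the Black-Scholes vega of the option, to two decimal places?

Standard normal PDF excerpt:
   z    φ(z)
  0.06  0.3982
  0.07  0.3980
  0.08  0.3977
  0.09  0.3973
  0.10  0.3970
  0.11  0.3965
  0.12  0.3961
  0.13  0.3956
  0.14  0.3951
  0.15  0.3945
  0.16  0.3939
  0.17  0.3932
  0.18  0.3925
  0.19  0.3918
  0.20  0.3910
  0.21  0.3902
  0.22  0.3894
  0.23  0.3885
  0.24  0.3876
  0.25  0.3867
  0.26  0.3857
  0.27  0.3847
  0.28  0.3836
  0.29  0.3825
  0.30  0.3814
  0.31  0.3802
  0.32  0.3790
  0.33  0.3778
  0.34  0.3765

209.83

T = 1.25;  σ√T = 0.3130
d₁ = [ln(480/520) + (0.075 + ½·0.28²)·1.25] / (σ√T) = (-0.0800 + 0.1427) / 0.3130 = 0.2003 ⇒ 0.20
√T = √1.25 = 1.1180
φ(d₁) = φ(0.20) = 0.3910
vega = S·φ(d₁)·√T = 480·0.3910·1.1180 = 209.8262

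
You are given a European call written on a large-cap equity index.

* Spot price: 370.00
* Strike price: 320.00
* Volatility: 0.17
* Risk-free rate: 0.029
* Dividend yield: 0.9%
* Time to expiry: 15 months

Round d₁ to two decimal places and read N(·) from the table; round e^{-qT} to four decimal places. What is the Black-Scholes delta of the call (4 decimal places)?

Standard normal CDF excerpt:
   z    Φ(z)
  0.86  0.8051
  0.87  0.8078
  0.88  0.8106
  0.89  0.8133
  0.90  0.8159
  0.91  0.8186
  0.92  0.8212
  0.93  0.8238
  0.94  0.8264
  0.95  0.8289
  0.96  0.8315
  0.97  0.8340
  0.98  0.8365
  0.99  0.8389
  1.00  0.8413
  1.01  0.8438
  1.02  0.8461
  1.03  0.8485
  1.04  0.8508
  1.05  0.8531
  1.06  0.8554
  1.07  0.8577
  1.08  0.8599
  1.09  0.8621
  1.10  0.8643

0.8295

T = 1.25;  σ√T = 0.1901
d₁ = [ln(370/320) + (0.029 − 0.009 + 0.17²/2)·1.25] / 0.1901 = [0.1452 + 0.0431] / 0.1901 = 0.9904 which rounds to 0.99
N(d₁) = N(0.99) = 0.8389
Δ_call = exp(−qT)·N(d₁) = 0.9888·0.8389 = 0.8295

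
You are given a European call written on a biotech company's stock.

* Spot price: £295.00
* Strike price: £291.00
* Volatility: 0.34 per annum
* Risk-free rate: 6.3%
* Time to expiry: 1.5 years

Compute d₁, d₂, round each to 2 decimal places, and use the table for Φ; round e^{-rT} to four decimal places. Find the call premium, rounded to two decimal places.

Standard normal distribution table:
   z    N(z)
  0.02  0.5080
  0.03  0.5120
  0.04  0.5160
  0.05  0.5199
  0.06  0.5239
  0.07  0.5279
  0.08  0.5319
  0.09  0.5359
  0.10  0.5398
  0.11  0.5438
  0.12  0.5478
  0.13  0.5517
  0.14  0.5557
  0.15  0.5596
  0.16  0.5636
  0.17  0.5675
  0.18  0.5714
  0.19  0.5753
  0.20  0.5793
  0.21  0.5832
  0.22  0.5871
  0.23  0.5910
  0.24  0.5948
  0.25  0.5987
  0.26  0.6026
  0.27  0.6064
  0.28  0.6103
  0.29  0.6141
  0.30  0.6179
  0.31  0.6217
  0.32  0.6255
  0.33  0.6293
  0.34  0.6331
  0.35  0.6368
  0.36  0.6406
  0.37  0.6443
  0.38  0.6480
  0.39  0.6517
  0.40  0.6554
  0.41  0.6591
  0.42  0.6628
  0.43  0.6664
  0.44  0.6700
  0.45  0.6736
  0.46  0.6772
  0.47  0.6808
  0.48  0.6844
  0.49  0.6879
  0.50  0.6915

£63.19

σ√T = 0.34·√1.5 = 0.4164
d₁ = [ln(295/291) + (0.063 + ½·0.34²)·1.5] / (σ√T) = (0.0137 + 0.1812) / 0.4164 = 0.4679 → 0.47
d₂ = 0.4679 − 0.4164 = 0.0515 → 0.05
e^(−rT) = e^(−0.063·1.5) = 0.9098
N(d₁) = N(0.47) = 0.6808;  N(d₂) = N(0.05) = 0.5199
C = 295·0.6808 − 291·0.9098·0.5199 = 200.8360 − 137.6445 = 63.1915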